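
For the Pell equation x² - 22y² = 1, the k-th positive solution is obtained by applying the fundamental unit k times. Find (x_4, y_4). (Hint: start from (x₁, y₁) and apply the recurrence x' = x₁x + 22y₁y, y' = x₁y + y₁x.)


Step 1: Find the fundamental solution (x₁, y₁) of x² - 22y² = 1.
  Expand √22 as a continued fraction. a₀ = ⌊√22⌋ = 4; iterate m_{k+1} = d_k·a_k − m_k, d_{k+1} = (22 − m_{k+1}²)/d_k, a_{k+1} = ⌊(a₀ + m_{k+1})/d_{k+1}⌋ (starting m₀ = 0, d₀ = 1), with convergents p_k = a_k·p_{k-1} + p_{k-2}, q_k = a_k·q_{k-1} + q_{k-2} (p₋₁ = 1, q₋₁ = 0):
  k = 0: a₀ = 4; p₀/q₀ = 4/1; p₀² − 22·q₀² = 16 − 22 = -6.
  k = 1: m = 4, d = 6, a = ⌊(4 + 4)/6⌋ = 1; p/q = (1·4 + 1)/(1·1 + 0) = 5/1; p² − 22·q² = 25 − 22 = 3.
  k = 2: m = 2, d = 3, a = ⌊(4 + 2)/3⌋ = 2; p/q = (2·5 + 4)/(2·1 + 1) = 14/3; p² − 22·q² = 196 − 198 = -2.
  k = 3: m = 4, d = 2, a = ⌊(4 + 4)/2⌋ = 4; p/q = (4·14 + 5)/(4·3 + 1) = 61/13; p² − 22·q² = 3721 − 3718 = 3.
  k = 4: m = 4, d = 3, a = ⌊(4 + 4)/3⌋ = 2; p/q = (2·61 + 14)/(2·13 + 3) = 136/29; p² − 22·q² = 18496 − 18502 = -6.
  k = 5: m = 2, d = 6, a = ⌊(4 + 2)/6⌋ = 1; p/q = (1·136 + 61)/(1·29 + 13) = 197/42; p² − 22·q² = 38809 − 38808 = 1.
  The first convergent with p² − 22·q² = 1 gives the fundamental solution (x₁, y₁) = (197, 42).
Step 2: Apply the recurrence (x_{n+1}, y_{n+1}) = (x₁x_n + 22y₁y_n, x₁y_n + y₁x_n) repeatedly.
  From (x_1, y_1) = (197, 42): x_2 = 197·197 + 22·42·42 = 77617; y_2 = 197·42 + 42·197 = 16548.
  From (x_2, y_2) = (77617, 16548): x_3 = 197·77617 + 22·42·16548 = 30580901; y_3 = 197·16548 + 42·77617 = 6519870.
  From (x_3, y_3) = (30580901, 6519870): x_4 = 197·30580901 + 22·42·6519870 = 12048797377; y_4 = 197·6519870 + 42·30580901 = 2568812232.
Step 3: Verify x_4² - 22·y_4² = 145173518232002080129 - 145173518232002080128 = 1 (should be 1). ✓

(x_1, y_1) = (197, 42); (x_4, y_4) = (12048797377, 2568812232).


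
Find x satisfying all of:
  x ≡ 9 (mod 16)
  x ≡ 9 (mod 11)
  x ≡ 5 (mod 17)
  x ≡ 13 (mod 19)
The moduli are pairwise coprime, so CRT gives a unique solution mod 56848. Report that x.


Product of moduli M = 16 · 11 · 17 · 19 = 56848.
Merge one congruence at a time:
  Start: x ≡ 9 (mod 16).
  Combine with x ≡ 9 (mod 11); new modulus lcm = 176.
    Write x = 9 + 16·t and substitute into x ≡ 9 (mod 11): 16·t ≡ 9 − 9 = 0 (mod 11).
    Reduce coefficients mod 11: 5·t ≡ 0 (mod 11).
    The inverse of 5 mod 11 is 9 (since 5·9 = 45 = 4·11 + 1), so t ≡ 9·0 = 0 ≡ 0 (mod 11).
    Then x = 9 + 16·0 = 9, valid modulo lcm(16, 11) = 176: x ≡ 9 (mod 176).
  Combine with x ≡ 5 (mod 17); new modulus lcm = 2992.
    Write x = 9 + 176·t and substitute into x ≡ 5 (mod 17): 176·t ≡ 5 − 9 = -4 (mod 17).
    Reduce coefficients mod 17: 6·t ≡ 13 (mod 17).
    The inverse of 6 mod 17 is 3 (since 6·3 = 18 = 1·17 + 1), so t ≡ 3·13 = 39 ≡ 5 (mod 17).
    Then x = 9 + 176·5 = 889, valid modulo lcm(176, 17) = 2992: x ≡ 889 (mod 2992).
  Combine with x ≡ 13 (mod 19); new modulus lcm = 56848.
    Write x = 889 + 2992·t and substitute into x ≡ 13 (mod 19): 2992·t ≡ 13 − 889 = -876 (mod 19).
    Reduce coefficients mod 19: 9·t ≡ 17 (mod 19).
    The inverse of 9 mod 19 is 17 (since 9·17 = 153 = 8·19 + 1), so t ≡ 17·17 = 289 ≡ 4 (mod 19).
    Then x = 889 + 2992·4 = 12857, valid modulo lcm(2992, 19) = 56848: x ≡ 12857 (mod 56848).
Verify against each original: 12857 mod 16 = 9, 12857 mod 11 = 9, 12857 mod 17 = 5, 12857 mod 19 = 13.

x ≡ 12857 (mod 56848).


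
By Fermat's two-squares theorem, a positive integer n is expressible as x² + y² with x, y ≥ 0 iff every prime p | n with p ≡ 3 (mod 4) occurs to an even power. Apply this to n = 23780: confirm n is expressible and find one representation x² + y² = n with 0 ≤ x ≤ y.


Step 1: Factor n = 23780 = 2^2 · 5 · 29 · 41.
Step 2: Check the mod-4 condition on each prime factor: 2 = 2 (special); 5 ≡ 1 (mod 4), exponent 1; 29 ≡ 1 (mod 4), exponent 1; 41 ≡ 1 (mod 4), exponent 1.
All primes ≡ 3 (mod 4) appear to even exponent (or don't appear), so by the two-squares theorem n IS expressible as a sum of two squares.
Step 3: Build a representation. Group n = k² · m with k = 2 and m = 5 · 29 · 41 = 5945 (a product of primes ≡ 1 (mod 4)); a representation of m scales to one of n via (k·x)² + (k·y)² = k²(x² + y²). Each prime p ≡ 1 (mod 4) is itself a sum of two squares; find a² by testing p − a² for a perfect square:
  5: 5 − 1² = 4 = 2² ⇒ 5 = 1² + 2².
  29: 29 − 1² = 28, 29 − 2² = 25 = 5² ⇒ 29 = 2² + 5².
  41: 41 − 1² = 40, 41 − 2² = 37, 41 − 3² = 32, 41 − 4² = 25 = 5² ⇒ 41 = 4² + 5².
  Combine using the Brahmagupta–Fibonacci identity (a² + b²)(c² + d²) = (ac − bd)² + (ad + bc)² = (ac + bd)² + (ad − bc)²:
  5 · 29 = 145: from (1² + 2²)(2² + 5²), take (1·2 − 2·5, 1·5 + 2·2) = (2 − 10, 5 + 4) = (-8, 9); dropping signs (only squares matter) gives (8, 9); check 8² + 9² = 64 + 81 = 145 ✓.
  145 · 41 = 5945: from (8² + 9²)(4² + 5²), take (8·4 − 9·5, 8·5 + 9·4) = (32 − 45, 40 + 36) = (-13, 76); dropping signs (only squares matter) gives (13, 76); check 13² + 76² = 169 + 5776 = 5945 ✓.
  Scale by k = 2: (2·13, 2·76) = (26, 152).
Step 4: Order so x ≤ y and verify: 26² + 152² = 676 + 23104 = 23780 = n. ✓

n = 23780 = 26² + 152² (one valid representation with x ≤ y).


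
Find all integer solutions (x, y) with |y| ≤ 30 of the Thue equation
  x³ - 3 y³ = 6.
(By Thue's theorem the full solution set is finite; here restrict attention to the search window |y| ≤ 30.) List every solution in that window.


The equation is x³ - 3y³ = 6. For fixed y, x³ = 3·y³ + 6, so a solution requires the RHS to be a perfect cube.
Strategy: iterate y from -30 to 30, compute RHS = 3·y³ + 6, and check whether it is a (positive or negative) perfect cube.
Check small values of y:
  y = 0: RHS = 6 is not a perfect cube.
  y = 1: RHS = 9 is not a perfect cube.
  y = -1: RHS = 3 is not a perfect cube.
  y = 2: RHS = 30 is not a perfect cube.
  y = -2: RHS = -18 is not a perfect cube.
  y = 3: RHS = 87 is not a perfect cube.
  y = -3: RHS = -75 is not a perfect cube.
Continuing the search up to |y| = 30 finds no solutions either.
No (x, y) in the scanned range satisfies the equation.

No integer solutions with |y| ≤ 30.


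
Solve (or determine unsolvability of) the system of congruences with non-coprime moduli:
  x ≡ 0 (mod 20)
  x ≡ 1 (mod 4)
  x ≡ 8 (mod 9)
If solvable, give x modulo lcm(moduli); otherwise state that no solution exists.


Moduli 20, 4, 9 are not pairwise coprime, so CRT works modulo lcm(m_i) when all pairwise compatibility conditions hold.
Pairwise compatibility: gcd(m_i, m_j) must divide a_i - a_j for every pair.
Merge one congruence at a time:
  Start: x ≡ 0 (mod 20).
  Combine with x ≡ 1 (mod 4): gcd(20, 4) = 4, and 1 - 0 = 1 is NOT divisible by 4.
    ⇒ system is inconsistent (no integer solution).

No solution (the system is inconsistent).


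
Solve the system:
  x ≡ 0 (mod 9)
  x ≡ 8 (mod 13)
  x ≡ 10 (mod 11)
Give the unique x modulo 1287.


Moduli 9, 13, 11 are pairwise coprime; by CRT there is a unique solution modulo M = 9 · 13 · 11 = 1287.
Solve pairwise, accumulating the modulus:
  Start with x ≡ 0 (mod 9).
  Combine with x ≡ 8 (mod 13): since gcd(9, 13) = 1, we get a unique residue mod 117.
    Write x = 0 + 9·t and substitute into x ≡ 8 (mod 13): 9·t ≡ 8 − 0 = 8 (mod 13).
    The inverse of 9 mod 13 is 3 (since 9·3 = 27 = 2·13 + 1), so t ≡ 3·8 = 24 ≡ 11 (mod 13).
    Then x = 0 + 9·11 = 99, valid modulo lcm(9, 13) = 117: x ≡ 99 (mod 117).
  Combine with x ≡ 10 (mod 11): since gcd(117, 11) = 1, we get a unique residue mod 1287.
    Write x = 99 + 117·t and substitute into x ≡ 10 (mod 11): 117·t ≡ 10 − 99 = -89 (mod 11).
    Reduce coefficients mod 11: 7·t ≡ 10 (mod 11).
    The inverse of 7 mod 11 is 8 (since 7·8 = 56 = 5·11 + 1), so t ≡ 8·10 = 80 ≡ 3 (mod 11).
    Then x = 99 + 117·3 = 450, valid modulo lcm(117, 11) = 1287: x ≡ 450 (mod 1287).
Verify: 450 mod 9 = 0 ✓, 450 mod 13 = 8 ✓, 450 mod 11 = 10 ✓.

x ≡ 450 (mod 1287).


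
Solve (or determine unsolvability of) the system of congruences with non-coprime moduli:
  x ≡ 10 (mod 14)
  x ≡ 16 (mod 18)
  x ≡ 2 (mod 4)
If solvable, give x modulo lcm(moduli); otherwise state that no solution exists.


Moduli 14, 18, 4 are not pairwise coprime, so CRT works modulo lcm(m_i) when all pairwise compatibility conditions hold.
Pairwise compatibility: gcd(m_i, m_j) must divide a_i - a_j for every pair.
Merge one congruence at a time:
  Start: x ≡ 10 (mod 14).
  Combine with x ≡ 16 (mod 18): gcd(14, 18) = 2; 16 - 10 = 6, which IS divisible by 2, so compatible.
    Write x = 10 + 14·t and substitute into x ≡ 16 (mod 18): 14·t ≡ 16 − 10 = 6 (mod 18).
    Divide the congruence (and modulus) by g = 2: 7·t ≡ 3 (mod 9).
    The inverse of 7 mod 9 is 4 (since 7·4 = 28 = 3·9 + 1), so t ≡ 4·3 = 12 ≡ 3 (mod 9).
    Then x = 10 + 14·3 = 52, valid modulo lcm(14, 18) = 126: x ≡ 52 (mod 126).
  Combine with x ≡ 2 (mod 4): gcd(126, 4) = 2; 2 - 52 = -50, which IS divisible by 2, so compatible.
    Write x = 52 + 126·t and substitute into x ≡ 2 (mod 4): 126·t ≡ 2 − 52 = -50 (mod 4).
    Divide the congruence (and modulus) by g = 2: 63·t ≡ -25 (mod 2).
    Reduce coefficients mod 2: 1·t ≡ 1 (mod 2).
    So t ≡ 1 (mod 2).
    Then x = 52 + 126·1 = 178, valid modulo lcm(126, 4) = 252: x ≡ 178 (mod 252).
Verify: 178 mod 14 = 10, 178 mod 18 = 16, 178 mod 4 = 2.

x ≡ 178 (mod 252).


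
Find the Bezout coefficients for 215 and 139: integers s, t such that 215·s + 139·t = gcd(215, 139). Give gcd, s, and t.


Euclidean algorithm on (215, 139) — divide until remainder is 0:
  215 = 1 · 139 + 76
  139 = 1 · 76 + 63
  76 = 1 · 63 + 13
  63 = 4 · 13 + 11
  13 = 1 · 11 + 2
  11 = 5 · 2 + 1
  2 = 2 · 1 + 0
gcd(215, 139) = 1.
Track Bezout coefficients alongside the remainders: start with r₀ = 215 = a·1 + b·0 (s = 1, t = 0) and r₁ = 139 = a·0 + b·1 (s = 0, t = 1); each new remainder r_{k+1} = r_{k-1} − q_k·r_k inherits s_{k+1} = s_{k-1} − q_k·s_k, t_{k+1} = t_{k-1} − q_k·t_k, so r_k = a·s_k + b·t_k at every step:
  q = 1: r = 76, s = 1 − 1·0 = 1, t = 0 − 1·1 = -1  (check: 215·1 + 139·(-1) = 76)
  q = 1: r = 63, s = 0 − 1·1 = -1, t = 1 − 1·(-1) = 2  (check: 215·(-1) + 139·2 = 63)
  q = 1: r = 13, s = 1 − 1·(-1) = 2, t = -1 − 1·2 = -3  (check: 215·2 + 139·(-3) = 13)
  q = 4: r = 11, s = -1 − 4·2 = -9, t = 2 − 4·(-3) = 14  (check: 215·(-9) + 139·14 = 11)
  q = 1: r = 2, s = 2 − 1·(-9) = 11, t = -3 − 1·14 = -17  (check: 215·11 + 139·(-17) = 2)
  q = 5: r = 1, s = -9 − 5·11 = -64, t = 14 − 5·(-17) = 99  (check: 215·(-64) + 139·99 = 1)
The row with r = 1 (the gcd) gives the Bezout coefficients s = -64, t = 99.
Result: 215 · (-64) + 139 · (99) = 1.

gcd(215, 139) = 1; s = -64, t = 99 (check: 215·(-64) + 139·99 = 1).


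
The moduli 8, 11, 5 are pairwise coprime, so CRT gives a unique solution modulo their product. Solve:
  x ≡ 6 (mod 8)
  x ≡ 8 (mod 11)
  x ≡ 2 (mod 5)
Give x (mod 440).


Moduli 8, 11, 5 are pairwise coprime; by CRT there is a unique solution modulo M = 8 · 11 · 5 = 440.
Solve pairwise, accumulating the modulus:
  Start with x ≡ 6 (mod 8).
  Combine with x ≡ 8 (mod 11): since gcd(8, 11) = 1, we get a unique residue mod 88.
    Write x = 6 + 8·t and substitute into x ≡ 8 (mod 11): 8·t ≡ 8 − 6 = 2 (mod 11).
    The inverse of 8 mod 11 is 7 (since 8·7 = 56 = 5·11 + 1), so t ≡ 7·2 = 14 ≡ 3 (mod 11).
    Then x = 6 + 8·3 = 30, valid modulo lcm(8, 11) = 88: x ≡ 30 (mod 88).
  Combine with x ≡ 2 (mod 5): since gcd(88, 5) = 1, we get a unique residue mod 440.
    Write x = 30 + 88·t and substitute into x ≡ 2 (mod 5): 88·t ≡ 2 − 30 = -28 (mod 5).
    Reduce coefficients mod 5: 3·t ≡ 2 (mod 5).
    The inverse of 3 mod 5 is 2 (since 3·2 = 6 = 1·5 + 1), so t ≡ 2·2 = 4 ≡ 4 (mod 5).
    Then x = 30 + 88·4 = 382, valid modulo lcm(88, 5) = 440: x ≡ 382 (mod 440).
Verify: 382 mod 8 = 6 ✓, 382 mod 11 = 8 ✓, 382 mod 5 = 2 ✓.

x ≡ 382 (mod 440).


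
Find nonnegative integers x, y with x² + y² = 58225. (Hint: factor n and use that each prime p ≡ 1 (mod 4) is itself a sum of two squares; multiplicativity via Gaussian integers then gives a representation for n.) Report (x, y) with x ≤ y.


Step 1: Factor n = 58225 = 5^2 · 17 · 137.
Step 2: Check the mod-4 condition on each prime factor: 5 ≡ 1 (mod 4), exponent 2; 17 ≡ 1 (mod 4), exponent 1; 137 ≡ 1 (mod 4), exponent 1.
All primes ≡ 3 (mod 4) appear to even exponent (or don't appear), so by the two-squares theorem n IS expressible as a sum of two squares.
Step 3: Build a representation. Group n = k² · m with k = 5 and m = 17 · 137 = 2329 (a product of primes ≡ 1 (mod 4)); a representation of m scales to one of n via (k·x)² + (k·y)² = k²(x² + y²). Each prime p ≡ 1 (mod 4) is itself a sum of two squares; find a² by testing p − a² for a perfect square:
  17: 17 − 1² = 16 = 4² ⇒ 17 = 1² + 4².
  137: 137 − 1² = 136, 137 − 2² = 133, 137 − 3² = 128, 137 − 4² = 121 = 11² ⇒ 137 = 4² + 11².
  Combine using the Brahmagupta–Fibonacci identity (a² + b²)(c² + d²) = (ac − bd)² + (ad + bc)² = (ac + bd)² + (ad − bc)²:
  17 · 137 = 2329: from (1² + 4²)(4² + 11²), take (1·4 − 4·11, 1·11 + 4·4) = (4 − 44, 11 + 16) = (-40, 27); dropping signs (only squares matter) gives (40, 27); check 40² + 27² = 1600 + 729 = 2329 ✓.
  Scale by k = 5: (5·40, 5·27) = (200, 135).
Step 4: Order so x ≤ y and verify: 135² + 200² = 18225 + 40000 = 58225 = n. ✓

n = 58225 = 135² + 200² (one valid representation with x ≤ y).


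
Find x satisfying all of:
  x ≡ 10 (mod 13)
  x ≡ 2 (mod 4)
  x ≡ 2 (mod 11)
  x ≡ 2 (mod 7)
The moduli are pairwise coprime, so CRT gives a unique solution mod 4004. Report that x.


Product of moduli M = 13 · 4 · 11 · 7 = 4004.
Merge one congruence at a time:
  Start: x ≡ 10 (mod 13).
  Combine with x ≡ 2 (mod 4); new modulus lcm = 52.
    Write x = 10 + 13·t and substitute into x ≡ 2 (mod 4): 13·t ≡ 2 − 10 = -8 (mod 4).
    Reduce coefficients mod 4: 1·t ≡ 0 (mod 4).
    So t ≡ 0 (mod 4).
    Then x = 10 + 13·0 = 10, valid modulo lcm(13, 4) = 52: x ≡ 10 (mod 52).
  Combine with x ≡ 2 (mod 11); new modulus lcm = 572.
    Write x = 10 + 52·t and substitute into x ≡ 2 (mod 11): 52·t ≡ 2 − 10 = -8 (mod 11).
    Reduce coefficients mod 11: 8·t ≡ 3 (mod 11).
    The inverse of 8 mod 11 is 7 (since 8·7 = 56 = 5·11 + 1), so t ≡ 7·3 = 21 ≡ 10 (mod 11).
    Then x = 10 + 52·10 = 530, valid modulo lcm(52, 11) = 572: x ≡ 530 (mod 572).
  Combine with x ≡ 2 (mod 7); new modulus lcm = 4004.
    Write x = 530 + 572·t and substitute into x ≡ 2 (mod 7): 572·t ≡ 2 − 530 = -528 (mod 7).
    Reduce coefficients mod 7: 5·t ≡ 4 (mod 7).
    The inverse of 5 mod 7 is 3 (since 5·3 = 15 = 2·7 + 1), so t ≡ 3·4 = 12 ≡ 5 (mod 7).
    Then x = 530 + 572·5 = 3390, valid modulo lcm(572, 7) = 4004: x ≡ 3390 (mod 4004).
Verify against each original: 3390 mod 13 = 10, 3390 mod 4 = 2, 3390 mod 11 = 2, 3390 mod 7 = 2.

x ≡ 3390 (mod 4004).


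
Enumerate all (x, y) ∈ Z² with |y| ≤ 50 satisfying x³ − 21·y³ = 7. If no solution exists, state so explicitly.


The equation is x³ - 21y³ = 7. For fixed y, x³ = 21·y³ + 7, so a solution requires the RHS to be a perfect cube.
Strategy: iterate y from -50 to 50, compute RHS = 21·y³ + 7, and check whether it is a (positive or negative) perfect cube.
Check small values of y:
  y = 0: RHS = 7 is not a perfect cube.
  y = 1: RHS = 28 is not a perfect cube.
  y = -1: RHS = -14 is not a perfect cube.
  y = 2: RHS = 175 is not a perfect cube.
  y = -2: RHS = -161 is not a perfect cube.
  y = 3: RHS = 574 is not a perfect cube.
  y = -3: RHS = -560 is not a perfect cube.
Continuing the search up to |y| = 50 finds no solutions either.
No (x, y) in the scanned range satisfies the equation.

No integer solutions with |y| ≤ 50.


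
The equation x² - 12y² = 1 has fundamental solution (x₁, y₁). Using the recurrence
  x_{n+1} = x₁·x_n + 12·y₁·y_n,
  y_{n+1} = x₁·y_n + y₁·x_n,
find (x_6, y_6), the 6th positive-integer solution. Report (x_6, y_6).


Step 1: Find the fundamental solution (x₁, y₁) of x² - 12y² = 1.
  Expand √12 as a continued fraction. a₀ = ⌊√12⌋ = 3; iterate m_{k+1} = d_k·a_k − m_k, d_{k+1} = (12 − m_{k+1}²)/d_k, a_{k+1} = ⌊(a₀ + m_{k+1})/d_{k+1}⌋ (starting m₀ = 0, d₀ = 1), with convergents p_k = a_k·p_{k-1} + p_{k-2}, q_k = a_k·q_{k-1} + q_{k-2} (p₋₁ = 1, q₋₁ = 0):
  k = 0: a₀ = 3; p₀/q₀ = 3/1; p₀² − 12·q₀² = 9 − 12 = -3.
  k = 1: m = 3, d = 3, a = ⌊(3 + 3)/3⌋ = 2; p/q = (2·3 + 1)/(2·1 + 0) = 7/2; p² − 12·q² = 49 − 48 = 1.
  The first convergent with p² − 12·q² = 1 gives the fundamental solution (x₁, y₁) = (7, 2).
Step 2: Apply the recurrence (x_{n+1}, y_{n+1}) = (x₁x_n + 12y₁y_n, x₁y_n + y₁x_n) repeatedly.
  From (x_1, y_1) = (7, 2): x_2 = 7·7 + 12·2·2 = 97; y_2 = 7·2 + 2·7 = 28.
  From (x_2, y_2) = (97, 28): x_3 = 7·97 + 12·2·28 = 1351; y_3 = 7·28 + 2·97 = 390.
  From (x_3, y_3) = (1351, 390): x_4 = 7·1351 + 12·2·390 = 18817; y_4 = 7·390 + 2·1351 = 5432.
  From (x_4, y_4) = (18817, 5432): x_5 = 7·18817 + 12·2·5432 = 262087; y_5 = 7·5432 + 2·18817 = 75658.
  From (x_5, y_5) = (262087, 75658): x_6 = 7·262087 + 12·2·75658 = 3650401; y_6 = 7·75658 + 2·262087 = 1053780.
Step 3: Verify x_6² - 12·y_6² = 13325427460801 - 13325427460800 = 1 (should be 1). ✓

(x_1, y_1) = (7, 2); (x_6, y_6) = (3650401, 1053780).


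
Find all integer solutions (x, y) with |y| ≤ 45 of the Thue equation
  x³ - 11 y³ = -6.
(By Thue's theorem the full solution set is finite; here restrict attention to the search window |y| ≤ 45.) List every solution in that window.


The equation is x³ - 11y³ = -6. For fixed y, x³ = 11·y³ − 6, so a solution requires the RHS to be a perfect cube.
Strategy: iterate y from -45 to 45, compute RHS = 11·y³ − 6, and check whether it is a (positive or negative) perfect cube.
Check small values of y:
  y = 0: RHS = -6 is not a perfect cube.
  y = 1: RHS = 5 is not a perfect cube.
  y = -1: RHS = -17 is not a perfect cube.
  y = 2: RHS = 82 is not a perfect cube.
  y = -2: RHS = -94 is not a perfect cube.
  y = 3: RHS = 291 is not a perfect cube.
  y = -3: RHS = -303 is not a perfect cube.
Continuing the search up to |y| = 45 finds no solutions either.
No (x, y) in the scanned range satisfies the equation.

No integer solutions with |y| ≤ 45.


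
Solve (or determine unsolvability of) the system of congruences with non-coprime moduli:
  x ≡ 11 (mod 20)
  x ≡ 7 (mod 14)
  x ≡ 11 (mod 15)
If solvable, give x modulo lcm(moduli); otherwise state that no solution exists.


Moduli 20, 14, 15 are not pairwise coprime, so CRT works modulo lcm(m_i) when all pairwise compatibility conditions hold.
Pairwise compatibility: gcd(m_i, m_j) must divide a_i - a_j for every pair.
Merge one congruence at a time:
  Start: x ≡ 11 (mod 20).
  Combine with x ≡ 7 (mod 14): gcd(20, 14) = 2; 7 - 11 = -4, which IS divisible by 2, so compatible.
    Write x = 11 + 20·t and substitute into x ≡ 7 (mod 14): 20·t ≡ 7 − 11 = -4 (mod 14).
    Divide the congruence (and modulus) by g = 2: 10·t ≡ -2 (mod 7).
    Reduce coefficients mod 7: 3·t ≡ 5 (mod 7).
    The inverse of 3 mod 7 is 5 (since 3·5 = 15 = 2·7 + 1), so t ≡ 5·5 = 25 ≡ 4 (mod 7).
    Then x = 11 + 20·4 = 91, valid modulo lcm(20, 14) = 140: x ≡ 91 (mod 140).
  Combine with x ≡ 11 (mod 15): gcd(140, 15) = 5; 11 - 91 = -80, which IS divisible by 5, so compatible.
    Write x = 91 + 140·t and substitute into x ≡ 11 (mod 15): 140·t ≡ 11 − 91 = -80 (mod 15).
    Divide the congruence (and modulus) by g = 5: 28·t ≡ -16 (mod 3).
    Reduce coefficients mod 3: 1·t ≡ 2 (mod 3).
    So t ≡ 2 (mod 3).
    Then x = 91 + 140·2 = 371, valid modulo lcm(140, 15) = 420: x ≡ 371 (mod 420).
Verify: 371 mod 20 = 11, 371 mod 14 = 7, 371 mod 15 = 11.

x ≡ 371 (mod 420).


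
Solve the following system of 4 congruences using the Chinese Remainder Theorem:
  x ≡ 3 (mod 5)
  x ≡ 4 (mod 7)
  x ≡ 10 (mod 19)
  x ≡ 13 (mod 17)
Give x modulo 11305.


Product of moduli M = 5 · 7 · 19 · 17 = 11305.
Merge one congruence at a time:
  Start: x ≡ 3 (mod 5).
  Combine with x ≡ 4 (mod 7); new modulus lcm = 35.
    Write x = 3 + 5·t and substitute into x ≡ 4 (mod 7): 5·t ≡ 4 − 3 = 1 (mod 7).
    The inverse of 5 mod 7 is 3 (since 5·3 = 15 = 2·7 + 1), so t ≡ 3·1 = 3 ≡ 3 (mod 7).
    Then x = 3 + 5·3 = 18, valid modulo lcm(5, 7) = 35: x ≡ 18 (mod 35).
  Combine with x ≡ 10 (mod 19); new modulus lcm = 665.
    Write x = 18 + 35·t and substitute into x ≡ 10 (mod 19): 35·t ≡ 10 − 18 = -8 (mod 19).
    Reduce coefficients mod 19: 16·t ≡ 11 (mod 19).
    The inverse of 16 mod 19 is 6 (since 16·6 = 96 = 5·19 + 1), so t ≡ 6·11 = 66 ≡ 9 (mod 19).
    Then x = 18 + 35·9 = 333, valid modulo lcm(35, 19) = 665: x ≡ 333 (mod 665).
  Combine with x ≡ 13 (mod 17); new modulus lcm = 11305.
    Write x = 333 + 665·t and substitute into x ≡ 13 (mod 17): 665·t ≡ 13 − 333 = -320 (mod 17).
    Reduce coefficients mod 17: 2·t ≡ 3 (mod 17).
    The inverse of 2 mod 17 is 9 (since 2·9 = 18 = 1·17 + 1), so t ≡ 9·3 = 27 ≡ 10 (mod 17).
    Then x = 333 + 665·10 = 6983, valid modulo lcm(665, 17) = 11305: x ≡ 6983 (mod 11305).
Verify against each original: 6983 mod 5 = 3, 6983 mod 7 = 4, 6983 mod 19 = 10, 6983 mod 17 = 13.

x ≡ 6983 (mod 11305).


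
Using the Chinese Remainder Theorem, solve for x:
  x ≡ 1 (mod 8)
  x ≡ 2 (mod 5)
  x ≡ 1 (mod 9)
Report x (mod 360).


Moduli 8, 5, 9 are pairwise coprime; by CRT there is a unique solution modulo M = 8 · 5 · 9 = 360.
Solve pairwise, accumulating the modulus:
  Start with x ≡ 1 (mod 8).
  Combine with x ≡ 2 (mod 5): since gcd(8, 5) = 1, we get a unique residue mod 40.
    Write x = 1 + 8·t and substitute into x ≡ 2 (mod 5): 8·t ≡ 2 − 1 = 1 (mod 5).
    Reduce coefficients mod 5: 3·t ≡ 1 (mod 5).
    The inverse of 3 mod 5 is 2 (since 3·2 = 6 = 1·5 + 1), so t ≡ 2·1 = 2 ≡ 2 (mod 5).
    Then x = 1 + 8·2 = 17, valid modulo lcm(8, 5) = 40: x ≡ 17 (mod 40).
  Combine with x ≡ 1 (mod 9): since gcd(40, 9) = 1, we get a unique residue mod 360.
    Write x = 17 + 40·t and substitute into x ≡ 1 (mod 9): 40·t ≡ 1 − 17 = -16 (mod 9).
    Reduce coefficients mod 9: 4·t ≡ 2 (mod 9).
    The inverse of 4 mod 9 is 7 (since 4·7 = 28 = 3·9 + 1), so t ≡ 7·2 = 14 ≡ 5 (mod 9).
    Then x = 17 + 40·5 = 217, valid modulo lcm(40, 9) = 360: x ≡ 217 (mod 360).
Verify: 217 mod 8 = 1 ✓, 217 mod 5 = 2 ✓, 217 mod 9 = 1 ✓.

x ≡ 217 (mod 360).


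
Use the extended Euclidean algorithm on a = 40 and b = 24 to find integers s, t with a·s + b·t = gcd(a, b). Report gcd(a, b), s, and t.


Euclidean algorithm on (40, 24) — divide until remainder is 0:
  40 = 1 · 24 + 16
  24 = 1 · 16 + 8
  16 = 2 · 8 + 0
gcd(40, 24) = 8.
Track Bezout coefficients alongside the remainders: start with r₀ = 40 = a·1 + b·0 (s = 1, t = 0) and r₁ = 24 = a·0 + b·1 (s = 0, t = 1); each new remainder r_{k+1} = r_{k-1} − q_k·r_k inherits s_{k+1} = s_{k-1} − q_k·s_k, t_{k+1} = t_{k-1} − q_k·t_k, so r_k = a·s_k + b·t_k at every step:
  q = 1: r = 16, s = 1 − 1·0 = 1, t = 0 − 1·1 = -1  (check: 40·1 + 24·(-1) = 16)
  q = 1: r = 8, s = 0 − 1·1 = -1, t = 1 − 1·(-1) = 2  (check: 40·(-1) + 24·2 = 8)
The row with r = 8 (the gcd) gives the Bezout coefficients s = -1, t = 2.
Result: 40 · (-1) + 24 · (2) = 8.

gcd(40, 24) = 8; s = -1, t = 2 (check: 40·(-1) + 24·2 = 8).


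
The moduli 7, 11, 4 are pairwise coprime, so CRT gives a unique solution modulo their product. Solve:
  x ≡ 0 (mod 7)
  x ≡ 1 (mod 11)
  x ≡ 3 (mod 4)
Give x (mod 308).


Moduli 7, 11, 4 are pairwise coprime; by CRT there is a unique solution modulo M = 7 · 11 · 4 = 308.
Solve pairwise, accumulating the modulus:
  Start with x ≡ 0 (mod 7).
  Combine with x ≡ 1 (mod 11): since gcd(7, 11) = 1, we get a unique residue mod 77.
    Write x = 0 + 7·t and substitute into x ≡ 1 (mod 11): 7·t ≡ 1 − 0 = 1 (mod 11).
    The inverse of 7 mod 11 is 8 (since 7·8 = 56 = 5·11 + 1), so t ≡ 8·1 = 8 ≡ 8 (mod 11).
    Then x = 0 + 7·8 = 56, valid modulo lcm(7, 11) = 77: x ≡ 56 (mod 77).
  Combine with x ≡ 3 (mod 4): since gcd(77, 4) = 1, we get a unique residue mod 308.
    Write x = 56 + 77·t and substitute into x ≡ 3 (mod 4): 77·t ≡ 3 − 56 = -53 (mod 4).
    Reduce coefficients mod 4: 1·t ≡ 3 (mod 4).
    So t ≡ 3 (mod 4).
    Then x = 56 + 77·3 = 287, valid modulo lcm(77, 4) = 308: x ≡ 287 (mod 308).
Verify: 287 mod 7 = 0 ✓, 287 mod 11 = 1 ✓, 287 mod 4 = 3 ✓.

x ≡ 287 (mod 308).


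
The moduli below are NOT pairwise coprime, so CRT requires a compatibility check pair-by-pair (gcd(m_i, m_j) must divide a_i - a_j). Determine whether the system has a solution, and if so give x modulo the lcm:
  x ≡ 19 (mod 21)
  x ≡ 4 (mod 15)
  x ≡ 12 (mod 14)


Moduli 21, 15, 14 are not pairwise coprime, so CRT works modulo lcm(m_i) when all pairwise compatibility conditions hold.
Pairwise compatibility: gcd(m_i, m_j) must divide a_i - a_j for every pair.
Merge one congruence at a time:
  Start: x ≡ 19 (mod 21).
  Combine with x ≡ 4 (mod 15): gcd(21, 15) = 3; 4 - 19 = -15, which IS divisible by 3, so compatible.
    Write x = 19 + 21·t and substitute into x ≡ 4 (mod 15): 21·t ≡ 4 − 19 = -15 (mod 15).
    Divide the congruence (and modulus) by g = 3: 7·t ≡ -5 (mod 5).
    Reduce coefficients mod 5: 2·t ≡ 0 (mod 5).
    The inverse of 2 mod 5 is 3 (since 2·3 = 6 = 1·5 + 1), so t ≡ 3·0 = 0 ≡ 0 (mod 5).
    Then x = 19 + 21·0 = 19, valid modulo lcm(21, 15) = 105: x ≡ 19 (mod 105).
  Combine with x ≡ 12 (mod 14): gcd(105, 14) = 7; 12 - 19 = -7, which IS divisible by 7, so compatible.
    Write x = 19 + 105·t and substitute into x ≡ 12 (mod 14): 105·t ≡ 12 − 19 = -7 (mod 14).
    Divide the congruence (and modulus) by g = 7: 15·t ≡ -1 (mod 2).
    Reduce coefficients mod 2: 1·t ≡ 1 (mod 2).
    So t ≡ 1 (mod 2).
    Then x = 19 + 105·1 = 124, valid modulo lcm(105, 14) = 210: x ≡ 124 (mod 210).
Verify: 124 mod 21 = 19, 124 mod 15 = 4, 124 mod 14 = 12.

x ≡ 124 (mod 210).


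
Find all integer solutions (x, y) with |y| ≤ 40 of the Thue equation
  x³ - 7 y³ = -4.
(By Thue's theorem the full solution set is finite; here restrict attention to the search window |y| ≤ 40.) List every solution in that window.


The equation is x³ - 7y³ = -4. For fixed y, x³ = 7·y³ − 4, so a solution requires the RHS to be a perfect cube.
Strategy: iterate y from -40 to 40, compute RHS = 7·y³ − 4, and check whether it is a (positive or negative) perfect cube.
Check small values of y:
  y = 0: RHS = -4 is not a perfect cube.
  y = 1: RHS = 3 is not a perfect cube.
  y = -1: RHS = -11 is not a perfect cube.
  y = 2: RHS = 52 is not a perfect cube.
  y = -2: RHS = -60 is not a perfect cube.
  y = 3: RHS = 185 is not a perfect cube.
  y = -3: RHS = -193 is not a perfect cube.
Continuing the search up to |y| = 40 finds no solutions either.
No (x, y) in the scanned range satisfies the equation.

No integer solutions with |y| ≤ 40.


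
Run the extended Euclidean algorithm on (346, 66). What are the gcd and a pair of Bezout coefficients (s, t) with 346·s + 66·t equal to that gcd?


Euclidean algorithm on (346, 66) — divide until remainder is 0:
  346 = 5 · 66 + 16
  66 = 4 · 16 + 2
  16 = 8 · 2 + 0
gcd(346, 66) = 2.
Track Bezout coefficients alongside the remainders: start with r₀ = 346 = a·1 + b·0 (s = 1, t = 0) and r₁ = 66 = a·0 + b·1 (s = 0, t = 1); each new remainder r_{k+1} = r_{k-1} − q_k·r_k inherits s_{k+1} = s_{k-1} − q_k·s_k, t_{k+1} = t_{k-1} − q_k·t_k, so r_k = a·s_k + b·t_k at every step:
  q = 5: r = 16, s = 1 − 5·0 = 1, t = 0 − 5·1 = -5  (check: 346·1 + 66·(-5) = 16)
  q = 4: r = 2, s = 0 − 4·1 = -4, t = 1 − 4·(-5) = 21  (check: 346·(-4) + 66·21 = 2)
The row with r = 2 (the gcd) gives the Bezout coefficients s = -4, t = 21.
Result: 346 · (-4) + 66 · (21) = 2.

gcd(346, 66) = 2; s = -4, t = 21 (check: 346·(-4) + 66·21 = 2).


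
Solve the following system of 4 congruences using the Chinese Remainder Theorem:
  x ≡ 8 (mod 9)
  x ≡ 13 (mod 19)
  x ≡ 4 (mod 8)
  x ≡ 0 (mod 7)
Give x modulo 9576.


Product of moduli M = 9 · 19 · 8 · 7 = 9576.
Merge one congruence at a time:
  Start: x ≡ 8 (mod 9).
  Combine with x ≡ 13 (mod 19); new modulus lcm = 171.
    Write x = 8 + 9·t and substitute into x ≡ 13 (mod 19): 9·t ≡ 13 − 8 = 5 (mod 19).
    The inverse of 9 mod 19 is 17 (since 9·17 = 153 = 8·19 + 1), so t ≡ 17·5 = 85 ≡ 9 (mod 19).
    Then x = 8 + 9·9 = 89, valid modulo lcm(9, 19) = 171: x ≡ 89 (mod 171).
  Combine with x ≡ 4 (mod 8); new modulus lcm = 1368.
    Write x = 89 + 171·t and substitute into x ≡ 4 (mod 8): 171·t ≡ 4 − 89 = -85 (mod 8).
    Reduce coefficients mod 8: 3·t ≡ 3 (mod 8).
    The inverse of 3 mod 8 is 3 (since 3·3 = 9 = 1·8 + 1), so t ≡ 3·3 = 9 ≡ 1 (mod 8).
    Then x = 89 + 171·1 = 260, valid modulo lcm(171, 8) = 1368: x ≡ 260 (mod 1368).
  Combine with x ≡ 0 (mod 7); new modulus lcm = 9576.
    Write x = 260 + 1368·t and substitute into x ≡ 0 (mod 7): 1368·t ≡ 0 − 260 = -260 (mod 7).
    Reduce coefficients mod 7: 3·t ≡ 6 (mod 7).
    The inverse of 3 mod 7 is 5 (since 3·5 = 15 = 2·7 + 1), so t ≡ 5·6 = 30 ≡ 2 (mod 7).
    Then x = 260 + 1368·2 = 2996, valid modulo lcm(1368, 7) = 9576: x ≡ 2996 (mod 9576).
Verify against each original: 2996 mod 9 = 8, 2996 mod 19 = 13, 2996 mod 8 = 4, 2996 mod 7 = 0.

x ≡ 2996 (mod 9576).


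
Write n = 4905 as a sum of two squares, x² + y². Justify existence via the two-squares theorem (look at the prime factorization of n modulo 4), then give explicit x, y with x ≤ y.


Step 1: Factor n = 4905 = 3^2 · 5 · 109.
Step 2: Check the mod-4 condition on each prime factor: 3 ≡ 3 (mod 4), exponent 2 (must be even); 5 ≡ 1 (mod 4), exponent 1; 109 ≡ 1 (mod 4), exponent 1.
All primes ≡ 3 (mod 4) appear to even exponent (or don't appear), so by the two-squares theorem n IS expressible as a sum of two squares.
Step 3: Build a representation. Group n = k² · m with k = 3 and m = 5 · 109 = 545 (a product of primes ≡ 1 (mod 4)); a representation of m scales to one of n via (k·x)² + (k·y)² = k²(x² + y²). Each prime p ≡ 1 (mod 4) is itself a sum of two squares; find a² by testing p − a² for a perfect square:
  5: 5 − 1² = 4 = 2² ⇒ 5 = 1² + 2².
  109: 109 − 1² = 108, 109 − 2² = 105, 109 − 3² = 100 = 10² ⇒ 109 = 3² + 10².
  Combine using the Brahmagupta–Fibonacci identity (a² + b²)(c² + d²) = (ac − bd)² + (ad + bc)² = (ac + bd)² + (ad − bc)²:
  5 · 109 = 545: from (1² + 2²)(3² + 10²), take (1·3 − 2·10, 1·10 + 2·3) = (3 − 20, 10 + 6) = (-17, 16); dropping signs (only squares matter) gives (17, 16); check 17² + 16² = 289 + 256 = 545 ✓.
  Scale by k = 3: (3·17, 3·16) = (51, 48).
Step 4: Order so x ≤ y and verify: 48² + 51² = 2304 + 2601 = 4905 = n. ✓

n = 4905 = 48² + 51² (one valid representation with x ≤ y).


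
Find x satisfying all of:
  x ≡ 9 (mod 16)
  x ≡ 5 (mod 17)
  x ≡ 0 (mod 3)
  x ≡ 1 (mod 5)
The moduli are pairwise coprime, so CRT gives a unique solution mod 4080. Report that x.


Product of moduli M = 16 · 17 · 3 · 5 = 4080.
Merge one congruence at a time:
  Start: x ≡ 9 (mod 16).
  Combine with x ≡ 5 (mod 17); new modulus lcm = 272.
    Write x = 9 + 16·t and substitute into x ≡ 5 (mod 17): 16·t ≡ 5 − 9 = -4 (mod 17).
    Reduce coefficients mod 17: 16·t ≡ 13 (mod 17).
    The inverse of 16 mod 17 is 16 (since 16·16 = 256 = 15·17 + 1), so t ≡ 16·13 = 208 ≡ 4 (mod 17).
    Then x = 9 + 16·4 = 73, valid modulo lcm(16, 17) = 272: x ≡ 73 (mod 272).
  Combine with x ≡ 0 (mod 3); new modulus lcm = 816.
    Write x = 73 + 272·t and substitute into x ≡ 0 (mod 3): 272·t ≡ 0 − 73 = -73 (mod 3).
    Reduce coefficients mod 3: 2·t ≡ 2 (mod 3).
    The inverse of 2 mod 3 is 2 (since 2·2 = 4 = 1·3 + 1), so t ≡ 2·2 = 4 ≡ 1 (mod 3).
    Then x = 73 + 272·1 = 345, valid modulo lcm(272, 3) = 816: x ≡ 345 (mod 816).
  Combine with x ≡ 1 (mod 5); new modulus lcm = 4080.
    Write x = 345 + 816·t and substitute into x ≡ 1 (mod 5): 816·t ≡ 1 − 345 = -344 (mod 5).
    Reduce coefficients mod 5: 1·t ≡ 1 (mod 5).
    So t ≡ 1 (mod 5).
    Then x = 345 + 816·1 = 1161, valid modulo lcm(816, 5) = 4080: x ≡ 1161 (mod 4080).
Verify against each original: 1161 mod 16 = 9, 1161 mod 17 = 5, 1161 mod 3 = 0, 1161 mod 5 = 1.

x ≡ 1161 (mod 4080).


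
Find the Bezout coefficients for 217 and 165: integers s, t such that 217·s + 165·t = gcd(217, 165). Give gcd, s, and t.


Euclidean algorithm on (217, 165) — divide until remainder is 0:
  217 = 1 · 165 + 52
  165 = 3 · 52 + 9
  52 = 5 · 9 + 7
  9 = 1 · 7 + 2
  7 = 3 · 2 + 1
  2 = 2 · 1 + 0
gcd(217, 165) = 1.
Track Bezout coefficients alongside the remainders: start with r₀ = 217 = a·1 + b·0 (s = 1, t = 0) and r₁ = 165 = a·0 + b·1 (s = 0, t = 1); each new remainder r_{k+1} = r_{k-1} − q_k·r_k inherits s_{k+1} = s_{k-1} − q_k·s_k, t_{k+1} = t_{k-1} − q_k·t_k, so r_k = a·s_k + b·t_k at every step:
  q = 1: r = 52, s = 1 − 1·0 = 1, t = 0 − 1·1 = -1  (check: 217·1 + 165·(-1) = 52)
  q = 3: r = 9, s = 0 − 3·1 = -3, t = 1 − 3·(-1) = 4  (check: 217·(-3) + 165·4 = 9)
  q = 5: r = 7, s = 1 − 5·(-3) = 16, t = -1 − 5·4 = -21  (check: 217·16 + 165·(-21) = 7)
  q = 1: r = 2, s = -3 − 1·16 = -19, t = 4 − 1·(-21) = 25  (check: 217·(-19) + 165·25 = 2)
  q = 3: r = 1, s = 16 − 3·(-19) = 73, t = -21 − 3·25 = -96  (check: 217·73 + 165·(-96) = 1)
The row with r = 1 (the gcd) gives the Bezout coefficients s = 73, t = -96.
Result: 217 · (73) + 165 · (-96) = 1.

gcd(217, 165) = 1; s = 73, t = -96 (check: 217·73 + 165·(-96) = 1).


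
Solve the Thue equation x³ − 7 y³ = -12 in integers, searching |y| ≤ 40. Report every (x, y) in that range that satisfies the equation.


The equation is x³ - 7y³ = -12. For fixed y, x³ = 7·y³ − 12, so a solution requires the RHS to be a perfect cube.
Strategy: iterate y from -40 to 40, compute RHS = 7·y³ − 12, and check whether it is a (positive or negative) perfect cube.
Check small values of y:
  y = 0: RHS = -12 is not a perfect cube.
  y = 1: RHS = -5 is not a perfect cube.
  y = -1: RHS = -19 is not a perfect cube.
  y = 2: RHS = 44 is not a perfect cube.
  y = -2: RHS = -68 is not a perfect cube.
  y = 3: RHS = 177 is not a perfect cube.
  y = -3: RHS = -201 is not a perfect cube.
Continuing the search up to |y| = 40 finds no solutions either.
No (x, y) in the scanned range satisfies the equation.

No integer solutions with |y| ≤ 40.


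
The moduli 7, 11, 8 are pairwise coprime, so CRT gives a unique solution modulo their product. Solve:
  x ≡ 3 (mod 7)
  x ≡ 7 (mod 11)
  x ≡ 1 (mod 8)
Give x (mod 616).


Moduli 7, 11, 8 are pairwise coprime; by CRT there is a unique solution modulo M = 7 · 11 · 8 = 616.
Solve pairwise, accumulating the modulus:
  Start with x ≡ 3 (mod 7).
  Combine with x ≡ 7 (mod 11): since gcd(7, 11) = 1, we get a unique residue mod 77.
    Write x = 3 + 7·t and substitute into x ≡ 7 (mod 11): 7·t ≡ 7 − 3 = 4 (mod 11).
    The inverse of 7 mod 11 is 8 (since 7·8 = 56 = 5·11 + 1), so t ≡ 8·4 = 32 ≡ 10 (mod 11).
    Then x = 3 + 7·10 = 73, valid modulo lcm(7, 11) = 77: x ≡ 73 (mod 77).
  Combine with x ≡ 1 (mod 8): since gcd(77, 8) = 1, we get a unique residue mod 616.
    Write x = 73 + 77·t and substitute into x ≡ 1 (mod 8): 77·t ≡ 1 − 73 = -72 (mod 8).
    Reduce coefficients mod 8: 5·t ≡ 0 (mod 8).
    The inverse of 5 mod 8 is 5 (since 5·5 = 25 = 3·8 + 1), so t ≡ 5·0 = 0 ≡ 0 (mod 8).
    Then x = 73 + 77·0 = 73, valid modulo lcm(77, 8) = 616: x ≡ 73 (mod 616).
Verify: 73 mod 7 = 3 ✓, 73 mod 11 = 7 ✓, 73 mod 8 = 1 ✓.

x ≡ 73 (mod 616).


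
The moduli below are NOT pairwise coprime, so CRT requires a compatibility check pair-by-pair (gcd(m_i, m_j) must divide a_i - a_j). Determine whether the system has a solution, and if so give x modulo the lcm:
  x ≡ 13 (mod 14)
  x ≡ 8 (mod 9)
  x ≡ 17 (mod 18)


Moduli 14, 9, 18 are not pairwise coprime, so CRT works modulo lcm(m_i) when all pairwise compatibility conditions hold.
Pairwise compatibility: gcd(m_i, m_j) must divide a_i - a_j for every pair.
Merge one congruence at a time:
  Start: x ≡ 13 (mod 14).
  Combine with x ≡ 8 (mod 9): gcd(14, 9) = 1; 8 - 13 = -5, which IS divisible by 1, so compatible.
    Write x = 13 + 14·t and substitute into x ≡ 8 (mod 9): 14·t ≡ 8 − 13 = -5 (mod 9).
    Reduce coefficients mod 9: 5·t ≡ 4 (mod 9).
    The inverse of 5 mod 9 is 2 (since 5·2 = 10 = 1·9 + 1), so t ≡ 2·4 = 8 ≡ 8 (mod 9).
    Then x = 13 + 14·8 = 125, valid modulo lcm(14, 9) = 126: x ≡ 125 (mod 126).
  Combine with x ≡ 17 (mod 18): gcd(126, 18) = 18; 17 - 125 = -108, which IS divisible by 18, so compatible.
    Write x = 125 + 126·t and substitute into x ≡ 17 (mod 18): 126·t ≡ 17 − 125 = -108 (mod 18).
    Divide the congruence (and modulus) by g = 18: 7·t ≡ -6 (mod 1).
    Modulo 1 every t works; take t = 0.
    Then x = 125 + 126·0 = 125, valid modulo lcm(126, 18) = 126: x ≡ 125 (mod 126).
Verify: 125 mod 14 = 13, 125 mod 9 = 8, 125 mod 18 = 17.

x ≡ 125 (mod 126).


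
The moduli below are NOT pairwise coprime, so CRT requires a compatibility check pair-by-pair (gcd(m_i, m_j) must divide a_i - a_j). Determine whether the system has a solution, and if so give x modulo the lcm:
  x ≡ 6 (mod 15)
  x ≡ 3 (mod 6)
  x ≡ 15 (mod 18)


Moduli 15, 6, 18 are not pairwise coprime, so CRT works modulo lcm(m_i) when all pairwise compatibility conditions hold.
Pairwise compatibility: gcd(m_i, m_j) must divide a_i - a_j for every pair.
Merge one congruence at a time:
  Start: x ≡ 6 (mod 15).
  Combine with x ≡ 3 (mod 6): gcd(15, 6) = 3; 3 - 6 = -3, which IS divisible by 3, so compatible.
    Write x = 6 + 15·t and substitute into x ≡ 3 (mod 6): 15·t ≡ 3 − 6 = -3 (mod 6).
    Divide the congruence (and modulus) by g = 3: 5·t ≡ -1 (mod 2).
    Reduce coefficients mod 2: 1·t ≡ 1 (mod 2).
    So t ≡ 1 (mod 2).
    Then x = 6 + 15·1 = 21, valid modulo lcm(15, 6) = 30: x ≡ 21 (mod 30).
  Combine with x ≡ 15 (mod 18): gcd(30, 18) = 6; 15 - 21 = -6, which IS divisible by 6, so compatible.
    Write x = 21 + 30·t and substitute into x ≡ 15 (mod 18): 30·t ≡ 15 − 21 = -6 (mod 18).
    Divide the congruence (and modulus) by g = 6: 5·t ≡ -1 (mod 3).
    Reduce coefficients mod 3: 2·t ≡ 2 (mod 3).
    The inverse of 2 mod 3 is 2 (since 2·2 = 4 = 1·3 + 1), so t ≡ 2·2 = 4 ≡ 1 (mod 3).
    Then x = 21 + 30·1 = 51, valid modulo lcm(30, 18) = 90: x ≡ 51 (mod 90).
Verify: 51 mod 15 = 6, 51 mod 6 = 3, 51 mod 18 = 15.

x ≡ 51 (mod 90).


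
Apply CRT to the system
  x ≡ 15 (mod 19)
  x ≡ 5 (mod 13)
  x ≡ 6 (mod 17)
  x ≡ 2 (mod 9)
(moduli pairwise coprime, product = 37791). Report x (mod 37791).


Product of moduli M = 19 · 13 · 17 · 9 = 37791.
Merge one congruence at a time:
  Start: x ≡ 15 (mod 19).
  Combine with x ≡ 5 (mod 13); new modulus lcm = 247.
    Write x = 15 + 19·t and substitute into x ≡ 5 (mod 13): 19·t ≡ 5 − 15 = -10 (mod 13).
    Reduce coefficients mod 13: 6·t ≡ 3 (mod 13).
    The inverse of 6 mod 13 is 11 (since 6·11 = 66 = 5·13 + 1), so t ≡ 11·3 = 33 ≡ 7 (mod 13).
    Then x = 15 + 19·7 = 148, valid modulo lcm(19, 13) = 247: x ≡ 148 (mod 247).
  Combine with x ≡ 6 (mod 17); new modulus lcm = 4199.
    Write x = 148 + 247·t and substitute into x ≡ 6 (mod 17): 247·t ≡ 6 − 148 = -142 (mod 17).
    Reduce coefficients mod 17: 9·t ≡ 11 (mod 17).
    The inverse of 9 mod 17 is 2 (since 9·2 = 18 = 1·17 + 1), so t ≡ 2·11 = 22 ≡ 5 (mod 17).
    Then x = 148 + 247·5 = 1383, valid modulo lcm(247, 17) = 4199: x ≡ 1383 (mod 4199).
  Combine with x ≡ 2 (mod 9); new modulus lcm = 37791.
    Write x = 1383 + 4199·t and substitute into x ≡ 2 (mod 9): 4199·t ≡ 2 − 1383 = -1381 (mod 9).
    Reduce coefficients mod 9: 5·t ≡ 5 (mod 9).
    The inverse of 5 mod 9 is 2 (since 5·2 = 10 = 1·9 + 1), so t ≡ 2·5 = 10 ≡ 1 (mod 9).
    Then x = 1383 + 4199·1 = 5582, valid modulo lcm(4199, 9) = 37791: x ≡ 5582 (mod 37791).
Verify against each original: 5582 mod 19 = 15, 5582 mod 13 = 5, 5582 mod 17 = 6, 5582 mod 9 = 2.

x ≡ 5582 (mod 37791).
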